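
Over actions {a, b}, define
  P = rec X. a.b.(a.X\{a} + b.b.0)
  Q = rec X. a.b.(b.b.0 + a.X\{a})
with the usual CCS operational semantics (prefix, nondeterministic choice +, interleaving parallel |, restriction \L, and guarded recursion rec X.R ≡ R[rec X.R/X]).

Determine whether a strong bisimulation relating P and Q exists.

P ~ Q

LTS(P): 6 reachable states
  p0 = rec X. a.b.(a.X\{a} + b.b.0) → -a-> p1
  p1 = b.(a.(rec X. a.b.(a.X\{a} + b.b.0))\{a} + b.b.0) → -b-> p2
  p2 = a.(rec X. a.b.(a.X\{a} + b.b.0))\{a} + b.b.0 → -a-> p3, -b-> p4
  p3 = (rec X. a.b.(a.X\{a} + b.b.0))\{a} → (no moves)
  p4 = b.0 → -b-> p5
  p5 = 0 → (no moves)
LTS(Q): 6 reachable states
  q0 = rec X. a.b.(b.b.0 + a.X\{a}) → -a-> q1
  q1 = b.(b.b.0 + a.(rec X. a.b.(b.b.0 + a.X\{a}))\{a}) → -b-> q2
  q2 = b.b.0 + a.(rec X. a.b.(b.b.0 + a.X\{a}))\{a} → -a-> q3, -b-> q4
  q3 = (rec X. a.b.(b.b.0 + a.X\{a}))\{a} → (no moves)
  q4 = b.0 → -b-> q5
  q5 = 0 → (no moves)
Partition-refinement fixed point:
  B0 = {p0, q0}
  B1 = {p1, q1}
  B2 = {p2, q2}
  B3 = {p3, p5, q3, q5}
  B4 = {p4, q4}
p0 ∈ B0, q0 ∈ B0 → same block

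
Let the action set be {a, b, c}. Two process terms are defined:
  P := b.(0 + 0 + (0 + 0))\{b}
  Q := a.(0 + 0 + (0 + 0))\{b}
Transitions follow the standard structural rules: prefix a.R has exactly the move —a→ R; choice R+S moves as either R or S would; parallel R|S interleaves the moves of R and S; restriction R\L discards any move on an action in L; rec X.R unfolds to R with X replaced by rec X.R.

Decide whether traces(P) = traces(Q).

NO — witness ⟨b⟩

LTS(P): 2 reachable states
  u0 = b.(0 + 0 + (0 + 0))\{b} ⊢ =b=> u1
  u1 = (0 + 0 + (0 + 0))\{b} ⊢ (no moves)
LTS(Q): 2 reachable states
  v0 = a.(0 + 0 + (0 + 0))\{b} ⊢ =a=> v1
  v1 = (0 + 0 + (0 + 0))\{b} ⊢ (no moves)
Trace ⟨b⟩ through P, begin at {u0}:
  step 1 (b): {u1}
  P completes σ.
Trace ⟨b⟩ through Q, begin at {v0}:
  step 1 (b): no successor for Q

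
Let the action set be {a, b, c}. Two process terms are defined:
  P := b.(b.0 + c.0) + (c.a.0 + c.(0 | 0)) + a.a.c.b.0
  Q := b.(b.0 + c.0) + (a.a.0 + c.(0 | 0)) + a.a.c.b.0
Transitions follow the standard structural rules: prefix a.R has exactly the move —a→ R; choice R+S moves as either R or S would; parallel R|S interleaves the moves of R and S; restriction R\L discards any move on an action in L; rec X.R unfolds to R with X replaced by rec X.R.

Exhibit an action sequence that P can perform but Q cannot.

LTS(P): 8 reachable states
  p0 = b.(b.0 + c.0) + (c.a.0 + c.(0 | 0)) + a.a.c.b.0 | -a-> p1, -b-> p2, -c-> p3, -c-> p4
  p1 = a.c.b.0 | -a-> p5
  p2 = b.0 + c.0 | -b-> p6, -c-> p6
  p3 = 0 | 0 | ·
  p4 = a.0 | -a-> p6
  p5 = c.b.0 | -c-> p7
  p6 = 0 | ·
  p7 = b.0 | -b-> p6
LTS(Q): 8 reachable states
  q0 = b.(b.0 + c.0) + (a.a.0 + c.(0 | 0)) + a.a.c.b.0 | -a-> q1, -a-> q2, -b-> q3, -c-> q4
  q1 = a.0 | -a-> q5
  q2 = a.c.b.0 | -a-> q6
  q3 = b.0 + c.0 | -b-> q5, -c-> q5
  q4 = 0 | 0 | ·
  q5 = 0 | ·
  q6 = c.b.0 | -c-> q7
  q7 = b.0 | -b-> q5
Run σ = ⟨ca⟩ on P: start {p0}
  step 1 (c): {p3, p4}
  step 2 (a): {p6}
  ✓ P
Run σ = ⟨ca⟩ on Q: start {q0}
  step 1 (c): {q4}
  step 2 (a): ∅  — Q cannot continue

ca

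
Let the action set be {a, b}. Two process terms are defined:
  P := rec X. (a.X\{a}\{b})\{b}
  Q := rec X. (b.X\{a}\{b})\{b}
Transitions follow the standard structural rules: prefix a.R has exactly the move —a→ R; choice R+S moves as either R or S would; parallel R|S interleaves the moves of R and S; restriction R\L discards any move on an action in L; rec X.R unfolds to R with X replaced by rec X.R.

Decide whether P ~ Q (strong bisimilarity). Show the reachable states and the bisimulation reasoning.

NO

LTS(P): 2 reachable states
  u0 = rec X. (a.X\{a}\{b})\{b} ⊢ ··a··> u1
  u1 = (rec X. (a.X\{a}\{b})\{b})\{a}\{b}\{b} ⊢ ·
LTS(Q): 1 reachable states
  v0 = rec X. (b.X\{a}\{b})\{b} ⊢ ·
Partition-refinement fixed point:
  B0 = {u0}
  B1 = {u1, v0}
u0 ∈ B0, v0 ∈ B1 → different blocks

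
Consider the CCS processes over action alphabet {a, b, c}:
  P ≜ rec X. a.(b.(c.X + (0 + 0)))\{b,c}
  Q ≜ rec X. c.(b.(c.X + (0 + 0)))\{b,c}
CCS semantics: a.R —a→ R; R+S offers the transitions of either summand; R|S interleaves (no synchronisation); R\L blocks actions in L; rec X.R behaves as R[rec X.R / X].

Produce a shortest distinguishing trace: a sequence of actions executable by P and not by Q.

a

Reachable graph of P (2 states):
  s0 = rec X. a.(b.(c.X + (0 + 0)))\{b,c} :: -a-> s1
  s1 = (b.(c.(rec X. a.(b.(c.X + (0 + 0)))\{b,c}) + (0 + 0)))\{b,c} :: stopped
Reachable graph of Q (2 states):
  t0 = rec X. c.(b.(c.X + (0 + 0)))\{b,c} :: -c-> t1
  t1 = (b.(c.(rec X. c.(b.(c.X + (0 + 0)))\{b,c}) + (0 + 0)))\{b,c} :: stopped
Trace ⟨a⟩ through P, begin at {s0}:
  step 1 (a): {s1}
  — P admits the full trace.
Trace ⟨a⟩ through Q, begin at {t0}:
  step 1 (a): no successor for Q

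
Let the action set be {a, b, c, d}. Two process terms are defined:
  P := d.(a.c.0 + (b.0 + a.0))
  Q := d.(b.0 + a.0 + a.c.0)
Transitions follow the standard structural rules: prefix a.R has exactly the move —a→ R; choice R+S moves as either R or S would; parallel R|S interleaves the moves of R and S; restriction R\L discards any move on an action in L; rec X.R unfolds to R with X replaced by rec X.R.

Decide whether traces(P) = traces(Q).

Reachable graph of P (4 states):
  s0 = d.(a.c.0 + (b.0 + a.0)) | =d=> s1
  s1 = a.c.0 + (b.0 + a.0) | =a=> s2, =a=> s3, =b=> s2
  s2 = 0 | ∅
  s3 = c.0 | =c=> s2
Reachable graph of Q (4 states):
  t0 = d.(b.0 + a.0 + a.c.0) | =d=> t1
  t1 = b.0 + a.0 + a.c.0 | =a=> t2, =a=> t3, =b=> t2
  t2 = 0 | ∅
  t3 = c.0 | =c=> t2
Partition-refinement fixed point:
  B0 = {s0, t0}
  B1 = {s1, t1}
  B2 = {s2, t2}
  B3 = {s3, t3}
s0 ∈ B0, t0 ∈ B0 → same block
Bisimilar ⇒ trace-equivalent.

traces(P) = traces(Q)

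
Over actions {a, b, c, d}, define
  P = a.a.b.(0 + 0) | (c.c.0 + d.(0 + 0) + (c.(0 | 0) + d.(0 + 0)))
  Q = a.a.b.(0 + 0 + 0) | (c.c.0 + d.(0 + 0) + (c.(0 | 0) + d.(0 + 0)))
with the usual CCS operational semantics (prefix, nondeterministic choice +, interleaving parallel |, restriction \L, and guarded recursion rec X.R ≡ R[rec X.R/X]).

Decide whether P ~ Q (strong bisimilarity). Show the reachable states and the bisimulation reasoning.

YES

P's transition system — 20 states:
  s0 = a.a.b.(0 + 0) | (c.c.0 + d.(0 + 0) + (c.(0 | 0) + d.(0 + 0))) → --a--▸ s1, --c--▸ s2, --c--▸ s3, --d--▸ s4
  s1 = a.b.(0 + 0) | (c.c.0 + d.(0 + 0) + (c.(0 | 0) + d.(0 + 0))) → --a--▸ s5, --c--▸ s6, --c--▸ s7, --d--▸ s8
  s2 = a.a.b.(0 + 0) | (0 | 0) → --a--▸ s6
  s3 = a.a.b.(0 + 0) | c.0 → --a--▸ s7, --c--▸ s9
  s4 = a.a.b.(0 + 0) | (0 + 0) → --a--▸ s8
  s5 = b.(0 + 0) | (c.c.0 + d.(0 + 0) + (c.(0 | 0) + d.(0 + 0))) → --b--▸ s10, --c--▸ s11, --c--▸ s12, --d--▸ s13
  s6 = a.b.(0 + 0) | (0 | 0) → --a--▸ s11
  s7 = a.b.(0 + 0) | c.0 → --a--▸ s12, --c--▸ s14
  s8 = a.b.(0 + 0) | (0 + 0) → --a--▸ s13
  s9 = a.a.b.(0 + 0) | 0 → --a--▸ s14
  s10 = (0 + 0) | (c.c.0 + d.(0 + 0) + (c.(0 | 0) + d.(0 + 0))) → --c--▸ s15, --c--▸ s16, --d--▸ s17
  s11 = b.(0 + 0) | (0 | 0) → --b--▸ s15
  s12 = b.(0 + 0) | c.0 → --b--▸ s16, --c--▸ s18
  s13 = b.(0 + 0) | (0 + 0) → --b--▸ s17
  s14 = a.b.(0 + 0) | 0 → --a--▸ s18
  s15 = (0 + 0) | (0 | 0) → deadlocked
  s16 = (0 + 0) | c.0 → --c--▸ s19
  s17 = (0 + 0) | (0 + 0) → deadlocked
  s18 = b.(0 + 0) | 0 → --b--▸ s19
  s19 = (0 + 0) | 0 → deadlocked
Q's transition system — 20 states:
  t0 = a.a.b.(0 + 0 + 0) | (c.c.0 + d.(0 + 0) + (c.(0 | 0) + d.(0 + 0))) → --a--▸ t1, --c--▸ t2, --c--▸ t3, --d--▸ t4
  t1 = a.b.(0 + 0 + 0) | (c.c.0 + d.(0 + 0) + (c.(0 | 0) + d.(0 + 0))) → --a--▸ t5, --c--▸ t6, --c--▸ t7, --d--▸ t8
  t2 = a.a.b.(0 + 0 + 0) | (0 | 0) → --a--▸ t6
  t3 = a.a.b.(0 + 0 + 0) | c.0 → --a--▸ t7, --c--▸ t9
  t4 = a.a.b.(0 + 0 + 0) | (0 + 0) → --a--▸ t8
  t5 = b.(0 + 0 + 0) | (c.c.0 + d.(0 + 0) + (c.(0 | 0) + d.(0 + 0))) → --b--▸ t10, --c--▸ t11, --c--▸ t12, --d--▸ t13
  t6 = a.b.(0 + 0 + 0) | (0 | 0) → --a--▸ t11
  t7 = a.b.(0 + 0 + 0) | c.0 → --a--▸ t12, --c--▸ t14
  t8 = a.b.(0 + 0 + 0) | (0 + 0) → --a--▸ t13
  t9 = a.a.b.(0 + 0 + 0) | 0 → --a--▸ t14
  t10 = (0 + 0 + 0) | (c.c.0 + d.(0 + 0) + (c.(0 | 0) + d.(0 + 0))) → --c--▸ t15, --c--▸ t16, --d--▸ t17
  t11 = b.(0 + 0 + 0) | (0 | 0) → --b--▸ t15
  t12 = b.(0 + 0 + 0) | c.0 → --b--▸ t16, --c--▸ t18
  t13 = b.(0 + 0 + 0) | (0 + 0) → --b--▸ t17
  t14 = a.b.(0 + 0 + 0) | 0 → --a--▸ t18
  t15 = (0 + 0 + 0) | (0 | 0) → deadlocked
  t16 = (0 + 0 + 0) | c.0 → --c--▸ t19
  t17 = (0 + 0 + 0) | (0 + 0) → deadlocked
  t18 = b.(0 + 0 + 0) | 0 → --b--▸ t19
  t19 = (0 + 0 + 0) | 0 → deadlocked
Partition-refinement fixed point:
  B0 = {s0, t0}
  B1 = {s1, t1}
  B2 = {s7, t7}
  B3 = {s14, s6, s8, t14, t6, t8}
  B4 = {s11, s13, s18, t11, t13, t18}
  B5 = {s15, s17, s19, t15, t17, t19}
  B6 = {s12, t12}
  B7 = {s16, t16}
  B8 = {s5, t5}
  B9 = {s10, t10}
  B10 = {s3, t3}
  B11 = {s2, s4, s9, t2, t4, t9}
s0 ∈ B0, t0 ∈ B0 → same block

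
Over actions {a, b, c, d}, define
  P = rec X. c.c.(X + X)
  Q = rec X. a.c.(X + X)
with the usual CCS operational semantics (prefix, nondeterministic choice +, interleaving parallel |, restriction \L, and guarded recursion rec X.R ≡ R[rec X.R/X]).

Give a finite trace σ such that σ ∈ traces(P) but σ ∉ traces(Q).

LTS(P): 3 reachable states
  m0 = rec X. c.c.(X + X) ⊢ --c--▸ m1
  m1 = c.((rec X. c.c.(X + X)) + (rec X. c.c.(X + X))) ⊢ --c--▸ m2
  m2 = (rec X. c.c.(X + X)) + (rec X. c.c.(X + X)) ⊢ --c--▸ m1
LTS(Q): 3 reachable states
  n0 = rec X. a.c.(X + X) ⊢ --a--▸ n1
  n1 = c.((rec X. a.c.(X + X)) + (rec X. a.c.(X + X))) ⊢ --c--▸ n2
  n2 = (rec X. a.c.(X + X)) + (rec X. a.c.(X + X)) ⊢ --a--▸ n1
Executing c from P (initial set {m0}):
  [1] c ⇒ {m1}
  — P admits the full trace.
Executing c from Q (initial set {n0}):
  [1] c ⇒ ∅ (Q stuck)

c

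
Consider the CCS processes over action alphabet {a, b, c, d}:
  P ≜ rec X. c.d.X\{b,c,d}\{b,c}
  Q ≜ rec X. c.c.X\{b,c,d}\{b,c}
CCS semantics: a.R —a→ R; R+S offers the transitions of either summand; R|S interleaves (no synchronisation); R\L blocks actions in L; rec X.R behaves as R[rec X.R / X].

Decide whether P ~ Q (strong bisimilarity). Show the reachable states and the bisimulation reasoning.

P ≁ Q

P's transition system — 3 states:
  p0 = rec X. c.d.X\{b,c,d}\{b,c} | ··c··> p1
  p1 = d.(rec X. c.d.X\{b,c,d}\{b,c})\{b,c,d}\{b,c} | ··d··> p2
  p2 = (rec X. c.d.X\{b,c,d}\{b,c})\{b,c,d}\{b,c} | (no moves)
Q's transition system — 3 states:
  q0 = rec X. c.c.X\{b,c,d}\{b,c} | ··c··> q1
  q1 = c.(rec X. c.c.X\{b,c,d}\{b,c})\{b,c,d}\{b,c} | ··c··> q2
  q2 = (rec X. c.c.X\{b,c,d}\{b,c})\{b,c,d}\{b,c} | (no moves)
Coarsest stable partition (strong bisimilarity classes):
  B0 = {p0}
  B1 = {p1}
  B2 = {p2, q2}
  B3 = {q0}
  B4 = {q1}
p0 ∈ B0, q0 ∈ B3 → different blocks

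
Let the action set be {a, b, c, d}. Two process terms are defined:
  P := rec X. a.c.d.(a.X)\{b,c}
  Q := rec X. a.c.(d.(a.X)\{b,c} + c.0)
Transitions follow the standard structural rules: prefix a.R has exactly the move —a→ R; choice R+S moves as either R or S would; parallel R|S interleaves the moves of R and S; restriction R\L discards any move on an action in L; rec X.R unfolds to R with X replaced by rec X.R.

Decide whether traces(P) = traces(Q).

P's transition system — 6 states:
  p0 = rec X. a.c.d.(a.X)\{b,c} has moves =a=> p1
  p1 = c.d.(a.(rec X. a.c.d.(a.X)\{b,c}))\{b,c} has moves =c=> p2
  p2 = d.(a.(rec X. a.c.d.(a.X)\{b,c}))\{b,c} has moves =d=> p3
  p3 = (a.(rec X. a.c.d.(a.X)\{b,c}))\{b,c} has moves =a=> p4
  p4 = (rec X. a.c.d.(a.X)\{b,c})\{b,c} has moves =a=> p5
  p5 = (c.d.(a.(rec X. a.c.d.(a.X)\{b,c}))\{b,c})\{b,c} has moves ·
Q's transition system — 7 states:
  q0 = rec X. a.c.(d.(a.X)\{b,c} + c.0) has moves =a=> q1
  q1 = c.(d.(a.(rec X. a.c.(d.(a.X)\{b,c} + c.0)))\{b,c} + c.0) has moves =c=> q2
  q2 = d.(a.(rec X. a.c.(d.(a.X)\{b,c} + c.0)))\{b,c} + c.0 has moves =c=> q3, =d=> q4
  q3 = 0 has moves ·
  q4 = (a.(rec X. a.c.(d.(a.X)\{b,c} + c.0)))\{b,c} has moves =a=> q5
  q5 = (rec X. a.c.(d.(a.X)\{b,c} + c.0))\{b,c} has moves =a=> q6
  q6 = (c.(d.(a.(rec X. a.c.(d.(a.X)\{b,c} + c.0)))\{b,c} + c.0))\{b,c} has moves ·
Executing acc from Q (initial set {q0}):
  after a @ step 1: {q1}
  after c @ step 2: {q2}
  after c @ step 3: {q3}
  Q completes σ.
Executing acc from P (initial set {p0}):
  after a @ step 1: {p1}
  after c @ step 2: {p2}
  after c @ step 3: ∅  — P cannot continue

traces(P) ≠ traces(Q) — witness ⟨acc⟩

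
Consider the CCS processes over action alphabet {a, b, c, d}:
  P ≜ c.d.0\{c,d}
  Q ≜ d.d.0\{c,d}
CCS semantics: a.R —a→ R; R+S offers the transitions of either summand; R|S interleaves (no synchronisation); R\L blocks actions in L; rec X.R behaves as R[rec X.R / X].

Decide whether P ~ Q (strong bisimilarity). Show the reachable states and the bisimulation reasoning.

P ≁ Q

Reachable graph of P (3 states):
  u0 = c.d.0\{c,d} :: ··c··> u1
  u1 = d.0\{c,d} :: ··d··> u2
  u2 = 0\{c,d} :: deadlocked
Reachable graph of Q (3 states):
  v0 = d.d.0\{c,d} :: ··d··> v1
  v1 = d.0\{c,d} :: ··d··> v2
  v2 = 0\{c,d} :: deadlocked
Partition-refinement fixed point:
  B0 = {u0}
  B1 = {u1, v1}
  B2 = {u2, v2}
  B3 = {v0}
u0 ∈ B0, v0 ∈ B3 → different blocks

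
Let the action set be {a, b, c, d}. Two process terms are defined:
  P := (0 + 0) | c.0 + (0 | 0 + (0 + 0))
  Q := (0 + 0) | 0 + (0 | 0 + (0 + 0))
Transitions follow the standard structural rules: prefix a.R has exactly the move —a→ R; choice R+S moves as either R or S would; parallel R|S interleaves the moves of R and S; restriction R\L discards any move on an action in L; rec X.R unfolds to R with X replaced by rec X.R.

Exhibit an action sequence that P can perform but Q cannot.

P's transition system — 2 states:
  p0 = (0 + 0) | c.0 + (0 | 0 + (0 + 0)) :: -c-> p1
  p1 = (0 + 0) | 0 :: stopped
Q's transition system — 1 states:
  q0 = (0 + 0) | 0 + (0 | 0 + (0 + 0)) :: stopped
Executing c from P (initial set {p0}):
  [1] c ⇒ {p1}
  ✓ P
Executing c from Q (initial set {q0}):
  [1] c ⇒ ∅  — Q cannot continue

c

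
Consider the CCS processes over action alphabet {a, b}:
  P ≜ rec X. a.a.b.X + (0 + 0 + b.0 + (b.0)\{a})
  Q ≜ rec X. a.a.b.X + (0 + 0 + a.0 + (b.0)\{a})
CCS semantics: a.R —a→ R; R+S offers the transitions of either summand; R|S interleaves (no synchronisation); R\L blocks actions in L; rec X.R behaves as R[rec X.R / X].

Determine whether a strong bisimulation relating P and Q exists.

Reachable graph of P (5 states):
  p0 = rec X. a.a.b.X + (0 + 0 + b.0 + (b.0)\{a}) ⊢ --a--▸ p1, --b--▸ p2, --b--▸ p3
  p1 = a.b.(rec X. a.a.b.X + (0 + 0 + b.0 + (b.0)\{a})) ⊢ --a--▸ p4
  p2 = 0 ⊢ (no moves)
  p3 = 0\{a} ⊢ (no moves)
  p4 = b.(rec X. a.a.b.X + (0 + 0 + b.0 + (b.0)\{a})) ⊢ --b--▸ p0
Reachable graph of Q (5 states):
  q0 = rec X. a.a.b.X + (0 + 0 + a.0 + (b.0)\{a}) ⊢ --a--▸ q1, --a--▸ q2, --b--▸ q3
  q1 = 0 ⊢ (no moves)
  q2 = a.b.(rec X. a.a.b.X + (0 + 0 + a.0 + (b.0)\{a})) ⊢ --a--▸ q4
  q3 = 0\{a} ⊢ (no moves)
  q4 = b.(rec X. a.a.b.X + (0 + 0 + a.0 + (b.0)\{a})) ⊢ --b--▸ q0
Partition-refinement fixed point:
  B0 = {p0}
  B1 = {p2, p3, q1, q3}
  B2 = {p1}
  B3 = {p4}
  B4 = {q0}
  B5 = {q2}
  B6 = {q4}
p0 ∈ B0, q0 ∈ B4 → different blocks

NO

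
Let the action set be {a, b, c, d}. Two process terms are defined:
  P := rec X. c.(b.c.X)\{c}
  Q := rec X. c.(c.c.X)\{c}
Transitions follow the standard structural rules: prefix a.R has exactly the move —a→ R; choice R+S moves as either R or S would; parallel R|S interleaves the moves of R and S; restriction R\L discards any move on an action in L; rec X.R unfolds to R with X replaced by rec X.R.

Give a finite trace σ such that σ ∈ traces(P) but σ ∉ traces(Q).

cb

P's transition system — 3 states:
  p0 = rec X. c.(b.c.X)\{c} :: -c-> p1
  p1 = (b.c.(rec X. c.(b.c.X)\{c}))\{c} :: -b-> p2
  p2 = (c.(rec X. c.(b.c.X)\{c}))\{c} :: ·
Q's transition system — 2 states:
  q0 = rec X. c.(c.c.X)\{c} :: -c-> q1
  q1 = (c.c.(rec X. c.(c.c.X)\{c}))\{c} :: ·
Executing cb from P (initial set {p0}):
  step 1 (c): {p1}
  step 2 (b): {p2}
  ✓ P
Executing cb from Q (initial set {q0}):
  step 1 (c): {q1}
  step 2 (b): ∅ (Q stuck)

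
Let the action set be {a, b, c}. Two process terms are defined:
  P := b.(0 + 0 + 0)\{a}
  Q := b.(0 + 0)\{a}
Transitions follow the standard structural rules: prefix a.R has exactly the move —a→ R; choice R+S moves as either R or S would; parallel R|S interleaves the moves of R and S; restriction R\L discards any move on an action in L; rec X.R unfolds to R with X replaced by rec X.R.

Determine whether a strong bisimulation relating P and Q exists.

bisimilar

LTS(P): 2 reachable states
  u0 = b.(0 + 0 + 0)\{a} | --b--▸ u1
  u1 = (0 + 0 + 0)\{a} | (no moves)
LTS(Q): 2 reachable states
  v0 = b.(0 + 0)\{a} | --b--▸ v1
  v1 = (0 + 0)\{a} | (no moves)
Partition-refinement fixed point:
  B0 = {u0, v0}
  B1 = {u1, v1}
u0 ∈ B0, v0 ∈ B0 → same block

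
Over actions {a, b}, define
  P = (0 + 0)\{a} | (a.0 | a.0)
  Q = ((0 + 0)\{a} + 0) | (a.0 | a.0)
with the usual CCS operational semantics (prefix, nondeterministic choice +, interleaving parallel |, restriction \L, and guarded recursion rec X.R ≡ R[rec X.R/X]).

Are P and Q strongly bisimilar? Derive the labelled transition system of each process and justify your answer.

Reachable graph of P (4 states):
  p0 = (0 + 0)\{a} | (a.0 | a.0) | ··a··> p1, ··a··> p2
  p1 = (0 + 0)\{a} | (0 | a.0) | ··a··> p3
  p2 = (0 + 0)\{a} | (a.0 | 0) | ··a··> p3
  p3 = (0 + 0)\{a} | (0 | 0) | stopped
Reachable graph of Q (4 states):
  q0 = ((0 + 0)\{a} + 0) | (a.0 | a.0) | ··a··> q1, ··a··> q2
  q1 = ((0 + 0)\{a} + 0) | (0 | a.0) | ··a··> q3
  q2 = ((0 + 0)\{a} + 0) | (a.0 | 0) | ··a··> q3
  q3 = ((0 + 0)\{a} + 0) | (0 | 0) | stopped
Coarsest stable partition (strong bisimilarity classes):
  B0 = {p0, q0}
  B1 = {p1, p2, q1, q2}
  B2 = {p3, q3}
p0 ∈ B0, q0 ∈ B0 → same block

P ~ Q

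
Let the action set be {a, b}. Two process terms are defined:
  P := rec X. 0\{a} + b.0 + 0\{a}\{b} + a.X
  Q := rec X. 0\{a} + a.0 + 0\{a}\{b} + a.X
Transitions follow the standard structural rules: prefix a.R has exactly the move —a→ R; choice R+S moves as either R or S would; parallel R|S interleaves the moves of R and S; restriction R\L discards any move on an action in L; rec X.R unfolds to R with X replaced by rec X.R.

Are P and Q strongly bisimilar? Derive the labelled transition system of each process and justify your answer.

P's transition system — 2 states:
  s0 = rec X. 0\{a} + b.0 + 0\{a}\{b} + a.X | =a=> s0, =b=> s1
  s1 = 0 | ∅
Q's transition system — 2 states:
  t0 = rec X. 0\{a} + a.0 + 0\{a}\{b} + a.X | =a=> t0, =a=> t1
  t1 = 0 | ∅
Bisimilarity quotient blocks:
  B0 = {s0}
  B1 = {s1, t1}
  B2 = {t0}
s0 ∈ B0, t0 ∈ B2 → different blocks

not bisimilar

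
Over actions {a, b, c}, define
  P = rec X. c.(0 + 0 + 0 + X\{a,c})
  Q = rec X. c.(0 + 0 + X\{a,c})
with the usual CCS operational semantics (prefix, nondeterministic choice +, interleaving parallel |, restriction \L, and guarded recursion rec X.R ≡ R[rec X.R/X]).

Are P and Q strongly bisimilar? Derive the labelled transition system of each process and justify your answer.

Reachable graph of P (2 states):
  s0 = rec X. c.(0 + 0 + 0 + X\{a,c}) | =c=> s1
  s1 = 0 + 0 + 0 + (rec X. c.(0 + 0 + 0 + X\{a,c}))\{a,c} | stopped
Reachable graph of Q (2 states):
  t0 = rec X. c.(0 + 0 + X\{a,c}) | =c=> t1
  t1 = 0 + 0 + (rec X. c.(0 + 0 + X\{a,c}))\{a,c} | stopped
Coarsest stable partition (strong bisimilarity classes):
  B0 = {s0, t0}
  B1 = {s1, t1}
s0 ∈ B0, t0 ∈ B0 → same block

P ~ Q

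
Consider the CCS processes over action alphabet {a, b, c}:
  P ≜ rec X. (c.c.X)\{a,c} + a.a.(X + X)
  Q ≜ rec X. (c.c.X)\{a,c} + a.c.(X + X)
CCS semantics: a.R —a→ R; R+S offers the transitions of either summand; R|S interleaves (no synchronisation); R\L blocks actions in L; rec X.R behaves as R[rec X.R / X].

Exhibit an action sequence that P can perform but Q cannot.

P's transition system — 3 states:
  u0 = rec X. (c.c.X)\{a,c} + a.a.(X + X) → --a--▸ u1
  u1 = a.((rec X. (c.c.X)\{a,c} + a.a.(X + X)) + (rec X. (c.c.X)\{a,c} + a.a.(X + X))) → --a--▸ u2
  u2 = (rec X. (c.c.X)\{a,c} + a.a.(X + X)) + (rec X. (c.c.X)\{a,c} + a.a.(X + X)) → --a--▸ u1
Q's transition system — 3 states:
  v0 = rec X. (c.c.X)\{a,c} + a.c.(X + X) → --a--▸ v1
  v1 = c.((rec X. (c.c.X)\{a,c} + a.c.(X + X)) + (rec X. (c.c.X)\{a,c} + a.c.(X + X))) → --c--▸ v2
  v2 = (rec X. (c.c.X)\{a,c} + a.c.(X + X)) + (rec X. (c.c.X)\{a,c} + a.c.(X + X)) → --a--▸ v1
Trace ⟨aa⟩ through P, begin at {u0}:
  step 1 (a): {u1}
  step 2 (a): {u2}
  — P admits the full trace.
Trace ⟨aa⟩ through Q, begin at {v0}:
  step 1 (a): {v1}
  step 2 (a): ∅  — Q cannot continue

aa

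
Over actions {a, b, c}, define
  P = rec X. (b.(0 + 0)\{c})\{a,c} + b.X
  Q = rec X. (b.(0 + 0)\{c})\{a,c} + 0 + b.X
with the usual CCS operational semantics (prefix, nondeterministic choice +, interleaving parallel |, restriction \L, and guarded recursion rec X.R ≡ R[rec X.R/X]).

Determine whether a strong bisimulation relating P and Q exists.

P ~ Q

LTS(P): 2 reachable states
  s0 = rec X. (b.(0 + 0)\{c})\{a,c} + b.X ⊢ ··b··> s0, ··b··> s1
  s1 = (0 + 0)\{c}\{a,c} ⊢ stopped
LTS(Q): 2 reachable states
  t0 = rec X. (b.(0 + 0)\{c})\{a,c} + 0 + b.X ⊢ ··b··> t0, ··b··> t1
  t1 = (0 + 0)\{c}\{a,c} ⊢ stopped
Bisimilarity quotient blocks:
  B0 = {s0, t0}
  B1 = {s1, t1}
s0 ∈ B0, t0 ∈ B0 → same block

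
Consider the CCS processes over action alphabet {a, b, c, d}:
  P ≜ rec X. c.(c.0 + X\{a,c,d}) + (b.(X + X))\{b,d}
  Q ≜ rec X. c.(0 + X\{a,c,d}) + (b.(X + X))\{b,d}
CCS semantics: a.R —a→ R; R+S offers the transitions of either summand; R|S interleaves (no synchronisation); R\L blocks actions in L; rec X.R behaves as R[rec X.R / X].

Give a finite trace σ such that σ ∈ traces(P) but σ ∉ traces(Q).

cc

P's transition system — 3 states:
  s0 = rec X. c.(c.0 + X\{a,c,d}) + (b.(X + X))\{b,d} → -c-> s1
  s1 = c.0 + (rec X. c.(c.0 + X\{a,c,d}) + (b.(X + X))\{b,d})\{a,c,d} → -c-> s2
  s2 = 0 → deadlocked
Q's transition system — 2 states:
  t0 = rec X. c.(0 + X\{a,c,d}) + (b.(X + X))\{b,d} → -c-> t1
  t1 = 0 + (rec X. c.(0 + X\{a,c,d}) + (b.(X + X))\{b,d})\{a,c,d} → deadlocked
Trace ⟨cc⟩ through P, begin at {s0}:
  after c @ step 1: {s1}
  after c @ step 2: {s2}
  P completes σ.
Trace ⟨cc⟩ through Q, begin at {t0}:
  after c @ step 1: {t1}
  after c @ step 2: ∅  — Q cannot continue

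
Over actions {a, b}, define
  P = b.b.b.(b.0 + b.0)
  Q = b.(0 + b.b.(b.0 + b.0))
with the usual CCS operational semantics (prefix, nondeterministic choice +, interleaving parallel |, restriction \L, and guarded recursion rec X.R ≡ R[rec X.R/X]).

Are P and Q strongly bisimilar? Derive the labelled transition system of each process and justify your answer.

LTS(P): 5 reachable states
  m0 = b.b.b.(b.0 + b.0) has moves =b=> m1
  m1 = b.b.(b.0 + b.0) has moves =b=> m2
  m2 = b.(b.0 + b.0) has moves =b=> m3
  m3 = b.0 + b.0 has moves =b=> m4
  m4 = 0 has moves stopped
LTS(Q): 5 reachable states
  n0 = b.(0 + b.b.(b.0 + b.0)) has moves =b=> n1
  n1 = 0 + b.b.(b.0 + b.0) has moves =b=> n2
  n2 = b.(b.0 + b.0) has moves =b=> n3
  n3 = b.0 + b.0 has moves =b=> n4
  n4 = 0 has moves stopped
Bisimilarity quotient blocks:
  B0 = {m0, n0}
  B1 = {m1, n1}
  B2 = {m2, n2}
  B3 = {m3, n3}
  B4 = {m4, n4}
m0 ∈ B0, n0 ∈ B0 → same block

bisimilar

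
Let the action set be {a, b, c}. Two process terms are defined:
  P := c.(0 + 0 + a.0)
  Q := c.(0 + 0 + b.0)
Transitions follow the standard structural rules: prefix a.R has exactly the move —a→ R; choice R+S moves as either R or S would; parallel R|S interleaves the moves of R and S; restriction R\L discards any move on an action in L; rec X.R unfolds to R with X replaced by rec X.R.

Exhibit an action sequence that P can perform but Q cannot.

ca

P's transition system — 3 states:
  m0 = c.(0 + 0 + a.0) ⊢ --c--▸ m1
  m1 = 0 + 0 + a.0 ⊢ --a--▸ m2
  m2 = 0 ⊢ deadlocked
Q's transition system — 3 states:
  n0 = c.(0 + 0 + b.0) ⊢ --c--▸ n1
  n1 = 0 + 0 + b.0 ⊢ --b--▸ n2
  n2 = 0 ⊢ deadlocked
Executing ca from P (initial set {m0}):
  [1] c ⇒ {m1}
  [2] a ⇒ {m2}
  P completes σ.
Executing ca from Q (initial set {n0}):
  [1] c ⇒ {n1}
  [2] a ⇒ ∅  — Q cannot continue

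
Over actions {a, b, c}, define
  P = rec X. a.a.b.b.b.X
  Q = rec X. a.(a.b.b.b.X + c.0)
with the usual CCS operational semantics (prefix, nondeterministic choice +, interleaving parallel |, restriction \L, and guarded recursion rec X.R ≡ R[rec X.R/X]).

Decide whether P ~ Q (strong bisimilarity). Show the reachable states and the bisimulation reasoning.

P's transition system — 5 states:
  s0 = rec X. a.a.b.b.b.X has moves -a-> s1
  s1 = a.b.b.b.(rec X. a.a.b.b.b.X) has moves -a-> s2
  s2 = b.b.b.(rec X. a.a.b.b.b.X) has moves -b-> s3
  s3 = b.b.(rec X. a.a.b.b.b.X) has moves -b-> s4
  s4 = b.(rec X. a.a.b.b.b.X) has moves -b-> s0
Q's transition system — 6 states:
  t0 = rec X. a.(a.b.b.b.X + c.0) has moves -a-> t1
  t1 = a.b.b.b.(rec X. a.(a.b.b.b.X + c.0)) + c.0 has moves -a-> t2, -c-> t3
  t2 = b.b.b.(rec X. a.(a.b.b.b.X + c.0)) has moves -b-> t4
  t3 = 0 has moves stopped
  t4 = b.b.(rec X. a.(a.b.b.b.X + c.0)) has moves -b-> t5
  t5 = b.(rec X. a.(a.b.b.b.X + c.0)) has moves -b-> t0
Partition-refinement fixed point:
  B0 = {s0}
  B1 = {s1}
  B2 = {s2}
  B3 = {s3}
  B4 = {s4}
  B5 = {t0}
  B6 = {t1}
  B7 = {t3}
  B8 = {t2}
  B9 = {t4}
  B10 = {t5}
s0 ∈ B0, t0 ∈ B5 → different blocks

not bisimilar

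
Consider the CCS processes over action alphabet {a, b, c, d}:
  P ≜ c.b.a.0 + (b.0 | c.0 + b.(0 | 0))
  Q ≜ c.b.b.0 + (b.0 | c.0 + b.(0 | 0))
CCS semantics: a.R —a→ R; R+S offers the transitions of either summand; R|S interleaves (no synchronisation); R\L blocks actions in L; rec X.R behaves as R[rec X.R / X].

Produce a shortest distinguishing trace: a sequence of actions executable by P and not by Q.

cba

LTS(P): 7 reachable states
  s0 = c.b.a.0 + (b.0 | c.0 + b.(0 | 0)) ⊢ =b=> s1, =b=> s2, =c=> s3, =c=> s4
  s1 = 0 | 0 ⊢ ·
  s2 = 0 | c.0 ⊢ =c=> s1
  s3 = b.0 | 0 ⊢ =b=> s1
  s4 = b.a.0 ⊢ =b=> s5
  s5 = a.0 ⊢ =a=> s6
  s6 = 0 ⊢ ·
LTS(Q): 7 reachable states
  t0 = c.b.b.0 + (b.0 | c.0 + b.(0 | 0)) ⊢ =b=> t1, =b=> t2, =c=> t3, =c=> t4
  t1 = 0 | 0 ⊢ ·
  t2 = 0 | c.0 ⊢ =c=> t1
  t3 = b.0 | 0 ⊢ =b=> t1
  t4 = b.b.0 ⊢ =b=> t5
  t5 = b.0 ⊢ =b=> t6
  t6 = 0 ⊢ ·
Run σ = ⟨cba⟩ on P: start {s0}
  step 1 (c): {s3, s4}
  step 2 (b): {s1, s5}
  step 3 (a): {s6}
  ✓ P
Run σ = ⟨cba⟩ on Q: start {t0}
  step 1 (c): {t3, t4}
  step 2 (b): {t1, t5}
  step 3 (a): no successor for Q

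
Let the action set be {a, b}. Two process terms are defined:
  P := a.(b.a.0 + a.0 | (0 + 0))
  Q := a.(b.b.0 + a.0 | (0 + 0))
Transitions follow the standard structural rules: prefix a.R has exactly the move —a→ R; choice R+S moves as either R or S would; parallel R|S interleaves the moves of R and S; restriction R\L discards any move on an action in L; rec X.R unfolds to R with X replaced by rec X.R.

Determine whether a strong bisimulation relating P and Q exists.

not bisimilar

P's transition system — 5 states:
  m0 = a.(b.a.0 + a.0 | (0 + 0)) has moves --a--▸ m1
  m1 = b.a.0 + a.0 | (0 + 0) has moves --a--▸ m2, --b--▸ m3
  m2 = 0 | (0 + 0) has moves deadlocked
  m3 = a.0 has moves --a--▸ m4
  m4 = 0 has moves deadlocked
Q's transition system — 5 states:
  n0 = a.(b.b.0 + a.0 | (0 + 0)) has moves --a--▸ n1
  n1 = b.b.0 + a.0 | (0 + 0) has moves --a--▸ n2, --b--▸ n3
  n2 = 0 | (0 + 0) has moves deadlocked
  n3 = b.0 has moves --b--▸ n4
  n4 = 0 has moves deadlocked
Partition-refinement fixed point:
  B0 = {m0}
  B1 = {m1}
  B2 = {m2, m4, n2, n4}
  B3 = {m3}
  B4 = {n0}
  B5 = {n1}
  B6 = {n3}
m0 ∈ B0, n0 ∈ B4 → different blocks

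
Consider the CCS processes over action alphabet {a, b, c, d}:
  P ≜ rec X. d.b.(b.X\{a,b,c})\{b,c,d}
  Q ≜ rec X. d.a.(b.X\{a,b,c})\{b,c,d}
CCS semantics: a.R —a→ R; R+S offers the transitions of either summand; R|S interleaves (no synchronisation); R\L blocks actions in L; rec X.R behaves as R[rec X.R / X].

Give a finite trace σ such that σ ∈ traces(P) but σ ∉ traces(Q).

LTS(P): 3 reachable states
  p0 = rec X. d.b.(b.X\{a,b,c})\{b,c,d} ⊢ -d-> p1
  p1 = b.(b.(rec X. d.b.(b.X\{a,b,c})\{b,c,d})\{a,b,c})\{b,c,d} ⊢ -b-> p2
  p2 = (b.(rec X. d.b.(b.X\{a,b,c})\{b,c,d})\{a,b,c})\{b,c,d} ⊢ ·
LTS(Q): 3 reachable states
  q0 = rec X. d.a.(b.X\{a,b,c})\{b,c,d} ⊢ -d-> q1
  q1 = a.(b.(rec X. d.a.(b.X\{a,b,c})\{b,c,d})\{a,b,c})\{b,c,d} ⊢ -a-> q2
  q2 = (b.(rec X. d.a.(b.X\{a,b,c})\{b,c,d})\{a,b,c})\{b,c,d} ⊢ ·
Executing db from P (initial set {p0}):
  step 1 (d): {p1}
  step 2 (b): {p2}
  — P admits the full trace.
Executing db from Q (initial set {q0}):
  step 1 (d): {q1}
  step 2 (b): ∅  — Q cannot continue

db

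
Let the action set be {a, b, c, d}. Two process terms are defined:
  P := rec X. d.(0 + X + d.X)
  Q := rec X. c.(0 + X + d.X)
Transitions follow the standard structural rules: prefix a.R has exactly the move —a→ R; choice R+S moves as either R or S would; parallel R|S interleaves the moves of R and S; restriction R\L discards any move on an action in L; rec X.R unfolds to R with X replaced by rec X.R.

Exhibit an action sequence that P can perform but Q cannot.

d

LTS(P): 2 reachable states
  s0 = rec X. d.(0 + X + d.X) → =d=> s1
  s1 = 0 + (rec X. d.(0 + X + d.X)) + d.(rec X. d.(0 + X + d.X)) → =d=> s0, =d=> s1
LTS(Q): 2 reachable states
  t0 = rec X. c.(0 + X + d.X) → =c=> t1
  t1 = 0 + (rec X. c.(0 + X + d.X)) + d.(rec X. c.(0 + X + d.X)) → =c=> t1, =d=> t0
Executing d from P (initial set {s0}):
  step 1 (d): {s1}
  ✓ P
Executing d from Q (initial set {t0}):
  step 1 (d): ∅ (Q stuck)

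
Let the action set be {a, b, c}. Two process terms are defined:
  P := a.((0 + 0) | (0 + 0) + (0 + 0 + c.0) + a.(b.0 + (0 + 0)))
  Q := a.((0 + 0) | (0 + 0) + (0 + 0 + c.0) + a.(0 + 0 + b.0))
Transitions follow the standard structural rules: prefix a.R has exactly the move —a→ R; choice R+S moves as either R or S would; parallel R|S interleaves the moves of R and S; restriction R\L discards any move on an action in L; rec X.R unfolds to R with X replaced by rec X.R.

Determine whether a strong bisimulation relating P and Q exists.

bisimilar

Reachable graph of P (4 states):
  s0 = a.((0 + 0) | (0 + 0) + (0 + 0 + c.0) + a.(b.0 + (0 + 0))) has moves ··a··> s1
  s1 = (0 + 0) | (0 + 0) + (0 + 0 + c.0) + a.(b.0 + (0 + 0)) has moves ··a··> s2, ··c··> s3
  s2 = b.0 + (0 + 0) has moves ··b··> s3
  s3 = 0 has moves deadlocked
Reachable graph of Q (4 states):
  t0 = a.((0 + 0) | (0 + 0) + (0 + 0 + c.0) + a.(0 + 0 + b.0)) has moves ··a··> t1
  t1 = (0 + 0) | (0 + 0) + (0 + 0 + c.0) + a.(0 + 0 + b.0) has moves ··a··> t2, ··c··> t3
  t2 = 0 + 0 + b.0 has moves ··b··> t3
  t3 = 0 has moves deadlocked
Bisimilarity quotient blocks:
  B0 = {s0, t0}
  B1 = {s1, t1}
  B2 = {s2, t2}
  B3 = {s3, t3}
s0 ∈ B0, t0 ∈ B0 → same block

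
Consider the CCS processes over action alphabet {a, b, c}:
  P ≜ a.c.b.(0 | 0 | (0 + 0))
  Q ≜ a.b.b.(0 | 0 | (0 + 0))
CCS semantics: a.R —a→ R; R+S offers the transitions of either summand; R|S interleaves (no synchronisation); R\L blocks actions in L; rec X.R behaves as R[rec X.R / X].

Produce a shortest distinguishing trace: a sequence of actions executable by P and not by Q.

LTS(P): 4 reachable states
  p0 = a.c.b.(0 | 0 | (0 + 0)) :: --a--▸ p1
  p1 = c.b.(0 | 0 | (0 + 0)) :: --c--▸ p2
  p2 = b.(0 | 0 | (0 + 0)) :: --b--▸ p3
  p3 = 0 | 0 | (0 + 0) :: deadlocked
LTS(Q): 4 reachable states
  q0 = a.b.b.(0 | 0 | (0 + 0)) :: --a--▸ q1
  q1 = b.b.(0 | 0 | (0 + 0)) :: --b--▸ q2
  q2 = b.(0 | 0 | (0 + 0)) :: --b--▸ q3
  q3 = 0 | 0 | (0 + 0) :: deadlocked
Run σ = ⟨ac⟩ on P: start {p0}
  after a @ step 1: {p1}
  after c @ step 2: {p2}
  — P admits the full trace.
Run σ = ⟨ac⟩ on Q: start {q0}
  after a @ step 1: {q1}
  after c @ step 2: ∅  — Q cannot continue

ac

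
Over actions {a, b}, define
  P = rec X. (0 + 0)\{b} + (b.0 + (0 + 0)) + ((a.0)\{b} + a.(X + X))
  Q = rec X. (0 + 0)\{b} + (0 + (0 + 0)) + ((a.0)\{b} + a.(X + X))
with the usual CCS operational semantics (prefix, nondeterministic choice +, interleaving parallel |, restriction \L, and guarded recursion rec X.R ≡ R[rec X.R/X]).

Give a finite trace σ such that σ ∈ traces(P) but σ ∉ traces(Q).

Reachable graph of P (4 states):
  s0 = rec X. (0 + 0)\{b} + (b.0 + (0 + 0)) + ((a.0)\{b} + a.(X + X)) ⊢ --a--▸ s1, --a--▸ s2, --b--▸ s3
  s1 = (rec X. (0 + 0)\{b} + (b.0 + (0 + 0)) + ((a.0)\{b} + a.(X + X))) + (rec X. (0 + 0)\{b} + (b.0 + (0 + 0)) + ((a.0)\{b} + a.(X + X))) ⊢ --a--▸ s1, --a--▸ s2, --b--▸ s3
  s2 = 0\{b} ⊢ ·
  s3 = 0 ⊢ ·
Reachable graph of Q (3 states):
  t0 = rec X. (0 + 0)\{b} + (0 + (0 + 0)) + ((a.0)\{b} + a.(X + X)) ⊢ --a--▸ t1, --a--▸ t2
  t1 = (rec X. (0 + 0)\{b} + (0 + (0 + 0)) + ((a.0)\{b} + a.(X + X))) + (rec X. (0 + 0)\{b} + (0 + (0 + 0)) + ((a.0)\{b} + a.(X + X))) ⊢ --a--▸ t1, --a--▸ t2
  t2 = 0\{b} ⊢ ·
Run σ = ⟨b⟩ on P: start {s0}
  after b @ step 1: {s3}
  P completes σ.
Run σ = ⟨b⟩ on Q: start {t0}
  after b @ step 1: ∅ (Q stuck)

b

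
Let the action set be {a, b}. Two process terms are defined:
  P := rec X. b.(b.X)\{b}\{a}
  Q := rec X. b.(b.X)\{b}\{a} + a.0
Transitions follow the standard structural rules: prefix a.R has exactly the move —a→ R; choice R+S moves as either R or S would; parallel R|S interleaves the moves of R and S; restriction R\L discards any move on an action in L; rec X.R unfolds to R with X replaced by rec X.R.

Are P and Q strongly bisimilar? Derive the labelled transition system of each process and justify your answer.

LTS(P): 2 reachable states
  p0 = rec X. b.(b.X)\{b}\{a} :: ··b··> p1
  p1 = (b.(rec X. b.(b.X)\{b}\{a}))\{b}\{a} :: stopped
LTS(Q): 3 reachable states
  q0 = rec X. b.(b.X)\{b}\{a} + a.0 :: ··a··> q1, ··b··> q2
  q1 = 0 :: stopped
  q2 = (b.(rec X. b.(b.X)\{b}\{a} + a.0))\{b}\{a} :: stopped
Bisimilarity quotient blocks:
  B0 = {p0}
  B1 = {p1, q1, q2}
  B2 = {q0}
p0 ∈ B0, q0 ∈ B2 → different blocks

not bisimilar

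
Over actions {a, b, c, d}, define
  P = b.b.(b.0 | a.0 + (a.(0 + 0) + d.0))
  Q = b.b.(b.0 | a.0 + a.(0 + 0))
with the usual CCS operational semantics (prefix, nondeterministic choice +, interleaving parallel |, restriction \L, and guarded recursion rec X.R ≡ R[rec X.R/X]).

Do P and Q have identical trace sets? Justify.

LTS(P): 8 reachable states
  s0 = b.b.(b.0 | a.0 + (a.(0 + 0) + d.0)) has moves --b--▸ s1
  s1 = b.(b.0 | a.0 + (a.(0 + 0) + d.0)) has moves --b--▸ s2
  s2 = b.0 | a.0 + (a.(0 + 0) + d.0) has moves --a--▸ s3, --a--▸ s4, --b--▸ s5, --d--▸ s6
  s3 = 0 + 0 has moves ·
  s4 = b.0 | 0 has moves --b--▸ s7
  s5 = 0 | a.0 has moves --a--▸ s7
  s6 = 0 has moves ·
  s7 = 0 | 0 has moves ·
LTS(Q): 7 reachable states
  t0 = b.b.(b.0 | a.0 + a.(0 + 0)) has moves --b--▸ t1
  t1 = b.(b.0 | a.0 + a.(0 + 0)) has moves --b--▸ t2
  t2 = b.0 | a.0 + a.(0 + 0) has moves --a--▸ t3, --a--▸ t4, --b--▸ t5
  t3 = 0 + 0 has moves ·
  t4 = b.0 | 0 has moves --b--▸ t6
  t5 = 0 | a.0 has moves --a--▸ t6
  t6 = 0 | 0 has moves ·
Executing bbd from P (initial set {s0}):
  [1] b ⇒ {s1}
  [2] b ⇒ {s2}
  [3] d ⇒ {s6}
  ✓ P
Executing bbd from Q (initial set {t0}):
  [1] b ⇒ {t1}
  [2] b ⇒ {t2}
  [3] d ⇒ no successor for Q

trace-distinct — witness ⟨bbd⟩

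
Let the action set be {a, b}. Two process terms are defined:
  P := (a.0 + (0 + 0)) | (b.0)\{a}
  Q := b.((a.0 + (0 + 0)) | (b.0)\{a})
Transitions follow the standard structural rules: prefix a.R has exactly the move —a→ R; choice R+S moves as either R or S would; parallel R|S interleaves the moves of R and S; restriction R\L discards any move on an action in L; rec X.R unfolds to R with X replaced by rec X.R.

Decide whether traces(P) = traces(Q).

trace-distinct — witness ⟨a⟩

Reachable graph of P (4 states):
  m0 = (a.0 + (0 + 0)) | (b.0)\{a} | --a--▸ m1, --b--▸ m2
  m1 = 0 | (b.0)\{a} | --b--▸ m3
  m2 = (a.0 + (0 + 0)) | 0\{a} | --a--▸ m3
  m3 = 0 | 0\{a} | stopped
Reachable graph of Q (5 states):
  n0 = b.((a.0 + (0 + 0)) | (b.0)\{a}) | --b--▸ n1
  n1 = (a.0 + (0 + 0)) | (b.0)\{a} | --a--▸ n2, --b--▸ n3
  n2 = 0 | (b.0)\{a} | --b--▸ n4
  n3 = (a.0 + (0 + 0)) | 0\{a} | --a--▸ n4
  n4 = 0 | 0\{a} | stopped
Run σ = ⟨a⟩ on P: start {m0}
  after a @ step 1: {m1}
  — P admits the full trace.
Run σ = ⟨a⟩ on Q: start {n0}
  after a @ step 1: ∅ (Q stuck)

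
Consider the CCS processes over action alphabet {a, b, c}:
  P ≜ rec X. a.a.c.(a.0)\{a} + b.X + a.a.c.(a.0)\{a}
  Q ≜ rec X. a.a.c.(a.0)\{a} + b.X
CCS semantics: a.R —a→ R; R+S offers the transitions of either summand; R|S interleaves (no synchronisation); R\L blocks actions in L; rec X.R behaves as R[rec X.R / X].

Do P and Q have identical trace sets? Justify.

Reachable graph of P (4 states):
  s0 = rec X. a.a.c.(a.0)\{a} + b.X + a.a.c.(a.0)\{a} ⊢ ··a··> s1, ··b··> s0
  s1 = a.c.(a.0)\{a} ⊢ ··a··> s2
  s2 = c.(a.0)\{a} ⊢ ··c··> s3
  s3 = (a.0)\{a} ⊢ ∅
Reachable graph of Q (4 states):
  t0 = rec X. a.a.c.(a.0)\{a} + b.X ⊢ ··a··> t1, ··b··> t0
  t1 = a.c.(a.0)\{a} ⊢ ··a··> t2
  t2 = c.(a.0)\{a} ⊢ ··c··> t3
  t3 = (a.0)\{a} ⊢ ∅
Coarsest stable partition (strong bisimilarity classes):
  B0 = {s0, t0}
  B1 = {s1, t1}
  B2 = {s2, t2}
  B3 = {s3, t3}
s0 ∈ B0, t0 ∈ B0 → same block
Bisimilar ⇒ trace-equivalent.

traces(P) = traces(Q)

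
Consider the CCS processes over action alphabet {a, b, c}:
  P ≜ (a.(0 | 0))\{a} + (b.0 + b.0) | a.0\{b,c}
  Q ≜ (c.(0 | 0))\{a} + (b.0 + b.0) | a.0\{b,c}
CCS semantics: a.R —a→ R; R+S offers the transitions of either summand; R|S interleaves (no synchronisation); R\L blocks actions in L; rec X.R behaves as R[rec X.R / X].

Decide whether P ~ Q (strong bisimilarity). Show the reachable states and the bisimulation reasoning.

not bisimilar

Reachable graph of P (4 states):
  u0 = (a.(0 | 0))\{a} + (b.0 + b.0) | a.0\{b,c} ⊢ ··a··> u1, ··b··> u2
  u1 = (b.0 + b.0) | 0\{b,c} ⊢ ··b··> u3
  u2 = 0 | a.0\{b,c} ⊢ ··a··> u3
  u3 = 0 | 0\{b,c} ⊢ (no moves)
Reachable graph of Q (5 states):
  v0 = (c.(0 | 0))\{a} + (b.0 + b.0) | a.0\{b,c} ⊢ ··a··> v1, ··b··> v2, ··c··> v3
  v1 = (b.0 + b.0) | 0\{b,c} ⊢ ··b··> v4
  v2 = 0 | a.0\{b,c} ⊢ ··a··> v4
  v3 = (0 | 0)\{a} ⊢ (no moves)
  v4 = 0 | 0\{b,c} ⊢ (no moves)
Coarsest stable partition (strong bisimilarity classes):
  B0 = {u0}
  B1 = {u1, v1}
  B2 = {u3, v3, v4}
  B3 = {u2, v2}
  B4 = {v0}
u0 ∈ B0, v0 ∈ B4 → different blocks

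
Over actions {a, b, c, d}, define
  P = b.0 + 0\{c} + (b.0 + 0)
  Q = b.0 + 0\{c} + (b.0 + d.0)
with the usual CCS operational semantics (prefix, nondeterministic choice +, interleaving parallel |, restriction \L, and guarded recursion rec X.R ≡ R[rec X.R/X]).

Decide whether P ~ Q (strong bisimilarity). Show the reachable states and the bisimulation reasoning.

P's transition system — 2 states:
  m0 = b.0 + 0\{c} + (b.0 + 0) :: ··b··> m1
  m1 = 0 :: stopped
Q's transition system — 2 states:
  n0 = b.0 + 0\{c} + (b.0 + d.0) :: ··b··> n1, ··d··> n1
  n1 = 0 :: stopped
Partition-refinement fixed point:
  B0 = {m0}
  B1 = {m1, n1}
  B2 = {n0}
m0 ∈ B0, n0 ∈ B2 → different blocks

P ≁ Q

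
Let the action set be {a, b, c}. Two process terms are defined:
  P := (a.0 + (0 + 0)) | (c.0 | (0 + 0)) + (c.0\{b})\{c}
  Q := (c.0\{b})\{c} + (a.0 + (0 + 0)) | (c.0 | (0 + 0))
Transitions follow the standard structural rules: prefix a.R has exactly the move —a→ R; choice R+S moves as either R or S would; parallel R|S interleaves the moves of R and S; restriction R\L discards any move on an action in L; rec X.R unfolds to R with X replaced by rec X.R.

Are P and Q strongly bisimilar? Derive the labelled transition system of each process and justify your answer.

LTS(P): 4 reachable states
  m0 = (a.0 + (0 + 0)) | (c.0 | (0 + 0)) + (c.0\{b})\{c} ⊢ =a=> m1, =c=> m2
  m1 = 0 | (c.0 | (0 + 0)) ⊢ =c=> m3
  m2 = (a.0 + (0 + 0)) | (0 | (0 + 0)) ⊢ =a=> m3
  m3 = 0 | (0 | (0 + 0)) ⊢ stopped
LTS(Q): 4 reachable states
  n0 = (c.0\{b})\{c} + (a.0 + (0 + 0)) | (c.0 | (0 + 0)) ⊢ =a=> n1, =c=> n2
  n1 = 0 | (c.0 | (0 + 0)) ⊢ =c=> n3
  n2 = (a.0 + (0 + 0)) | (0 | (0 + 0)) ⊢ =a=> n3
  n3 = 0 | (0 | (0 + 0)) ⊢ stopped
Partition-refinement fixed point:
  B0 = {m0, n0}
  B1 = {m1, n1}
  B2 = {m3, n3}
  B3 = {m2, n2}
m0 ∈ B0, n0 ∈ B0 → same block

P ~ Q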